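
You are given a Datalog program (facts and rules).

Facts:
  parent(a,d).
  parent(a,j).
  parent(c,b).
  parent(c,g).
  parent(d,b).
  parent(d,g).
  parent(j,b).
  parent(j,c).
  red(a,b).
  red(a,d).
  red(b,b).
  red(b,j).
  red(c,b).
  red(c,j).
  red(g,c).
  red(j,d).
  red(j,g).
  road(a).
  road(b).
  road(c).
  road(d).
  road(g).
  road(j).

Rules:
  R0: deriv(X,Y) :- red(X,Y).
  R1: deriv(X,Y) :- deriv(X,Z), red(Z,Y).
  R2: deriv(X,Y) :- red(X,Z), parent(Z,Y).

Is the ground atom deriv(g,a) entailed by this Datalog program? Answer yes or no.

round 1: derive deriv(a,b) via R0 from red(a,b)
round 1: derive deriv(a,d) via R0 from red(a,d)
round 1: derive deriv(b,b) via R0 from red(b,b)
round 1: derive deriv(b,j) via R0 from red(b,j)
round 1: derive deriv(c,b) via R0 from red(c,b)
round 1: derive deriv(c,j) via R0 from red(c,j)
round 1: derive deriv(g,c) via R0 from red(g,c)
round 1: derive deriv(j,d) via R0 from red(j,d)
round 1: derive deriv(j,g) via R0 from red(j,g)
round 1: derive deriv(a,g) via R2 from red(a,d), parent(d,g)
round 1: derive deriv(b,c) via R2 from red(b,j), parent(j,c)
round 1: derive deriv(c,c) via R2 from red(c,j), parent(j,c)
round 1: derive deriv(g,b) via R2 from red(g,c), parent(c,b)
round 1: derive deriv(g,g) via R2 from red(g,c), parent(c,g)
round 1: derive deriv(j,b) via R2 from red(j,d), parent(d,b)
round 2: derive deriv(a,c) via R1 from deriv(a,g), red(g,c)
round 2: derive deriv(a,j) via R1 from deriv(a,b), red(b,j)
round 2: derive deriv(b,d) via R1 from deriv(b,j), red(j,d)
round 2: derive deriv(b,g) via R1 from deriv(b,j), red(j,g)
round 2: derive deriv(c,d) via R1 from deriv(c,j), red(j,d)
round 2: derive deriv(c,g) via R1 from deriv(c,j), red(j,g)
round 2: derive deriv(g,j) via R1 from deriv(g,b), red(b,j)
round 2: derive deriv(j,c) via R1 from deriv(j,g), red(g,c)
round 2: derive deriv(j,j) via R1 from deriv(j,b), red(b,j)
round 3: derive deriv(g,d) via R1 from deriv(g,j), red(j,d)

no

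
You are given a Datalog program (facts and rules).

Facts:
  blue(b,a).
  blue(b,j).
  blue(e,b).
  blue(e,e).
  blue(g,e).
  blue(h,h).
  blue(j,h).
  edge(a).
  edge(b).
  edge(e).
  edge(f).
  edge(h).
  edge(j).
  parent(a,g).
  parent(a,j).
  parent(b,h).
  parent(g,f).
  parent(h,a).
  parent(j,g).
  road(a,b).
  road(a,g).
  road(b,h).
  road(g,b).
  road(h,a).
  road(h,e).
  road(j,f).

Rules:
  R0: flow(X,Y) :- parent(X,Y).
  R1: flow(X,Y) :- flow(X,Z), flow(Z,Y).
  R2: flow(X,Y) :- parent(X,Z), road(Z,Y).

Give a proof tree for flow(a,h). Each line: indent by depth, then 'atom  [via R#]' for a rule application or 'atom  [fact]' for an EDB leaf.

flow(a,h)  [via R1]
  flow(a,b)  [via R2]
    parent(a,g)  [fact]
    road(g,b)  [fact]
  flow(b,h)  [via R0]
    parent(b,h)  [fact]

round 1: derive flow(a,g) via R0 from parent(a,g)
round 1: derive flow(a,j) via R0 from parent(a,j)
round 1: derive flow(b,h) via R0 from parent(b,h)
round 1: derive flow(g,f) via R0 from parent(g,f)
round 1: derive flow(h,a) via R0 from parent(h,a)
round 1: derive flow(j,g) via R0 from parent(j,g)
round 1: derive flow(a,b) via R2 from parent(a,g), road(g,b)
round 1: derive flow(a,f) via R2 from parent(a,j), road(j,f)
round 1: derive flow(b,a) via R2 from parent(b,h), road(h,a)
round 1: derive flow(b,e) via R2 from parent(b,h), road(h,e)
round 1: derive flow(h,b) via R2 from parent(h,a), road(a,b)
round 1: derive flow(h,g) via R2 from parent(h,a), road(a,g)
round 1: derive flow(j,b) via R2 from parent(j,g), road(g,b)
round 2: derive flow(a,a) via R1 from flow(a,b), flow(b,a)
round 2: derive flow(a,e) via R1 from flow(a,b), flow(b,e)
round 2: derive flow(a,h) via R1 from flow(a,b), flow(b,h)
round 2: derive flow(b,b) via R1 from flow(b,a), flow(a,b)
round 2: derive flow(b,f) via R1 from flow(b,a), flow(a,f)
round 2: derive flow(b,g) via R1 from flow(b,a), flow(a,g)
round 2: derive flow(b,j) via R1 from flow(b,a), flow(a,j)
round 2: derive flow(h,e) via R1 from flow(h,b), flow(b,e)
round 2: derive flow(h,f) via R1 from flow(h,a), flow(a,f)
round 2: derive flow(h,h) via R1 from flow(h,b), flow(b,h)
round 2: derive flow(h,j) via R1 from flow(h,a), flow(a,j)
round 2: derive flow(j,a) via R1 from flow(j,b), flow(b,a)
round 2: derive flow(j,e) via R1 from flow(j,b), flow(b,e)
round 2: derive flow(j,f) via R1 from flow(j,g), flow(g,f)
round 2: derive flow(j,h) via R1 from flow(j,b), flow(b,h)
round 3: derive flow(j,j) via R1 from flow(j,a), flow(a,j)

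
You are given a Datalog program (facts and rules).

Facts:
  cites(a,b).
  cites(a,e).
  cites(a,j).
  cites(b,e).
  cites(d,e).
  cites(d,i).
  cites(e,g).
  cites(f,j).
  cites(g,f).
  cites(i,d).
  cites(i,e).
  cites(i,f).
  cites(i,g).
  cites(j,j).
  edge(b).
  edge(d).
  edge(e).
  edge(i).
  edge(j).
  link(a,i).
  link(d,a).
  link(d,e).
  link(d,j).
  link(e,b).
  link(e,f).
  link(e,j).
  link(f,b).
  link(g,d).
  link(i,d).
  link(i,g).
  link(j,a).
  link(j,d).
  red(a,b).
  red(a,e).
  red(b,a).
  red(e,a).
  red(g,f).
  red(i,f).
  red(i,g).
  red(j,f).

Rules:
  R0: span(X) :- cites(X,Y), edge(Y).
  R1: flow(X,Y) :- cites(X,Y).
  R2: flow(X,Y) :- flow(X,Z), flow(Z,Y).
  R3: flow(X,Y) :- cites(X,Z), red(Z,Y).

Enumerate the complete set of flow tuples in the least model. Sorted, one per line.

flow(a,a)
flow(a,b)
flow(a,e)
flow(a,f)
flow(a,g)
flow(a,j)
flow(b,a)
flow(b,b)
flow(b,e)
flow(b,f)
flow(b,g)
flow(b,j)
flow(d,a)
flow(d,b)
flow(d,d)
flow(d,e)
flow(d,f)
flow(d,g)
flow(d,i)
flow(d,j)
flow(e,f)
flow(e,g)
flow(e,j)
flow(f,f)
flow(f,j)
flow(g,f)
flow(g,j)
flow(i,a)
flow(i,b)
flow(i,d)
flow(i,e)
flow(i,f)
flow(i,g)
flow(i,i)
flow(i,j)
flow(j,f)
flow(j,j)

round 1: derive flow(a,b) via R1 from cites(a,b)
round 1: derive flow(a,e) via R1 from cites(a,e)
round 1: derive flow(a,j) via R1 from cites(a,j)
round 1: derive flow(b,e) via R1 from cites(b,e)
round 1: derive flow(d,e) via R1 from cites(d,e)
round 1: derive flow(d,i) via R1 from cites(d,i)
round 1: derive flow(e,g) via R1 from cites(e,g)
round 1: derive flow(f,j) via R1 from cites(f,j)
round 1: derive flow(g,f) via R1 from cites(g,f)
round 1: derive flow(i,d) via R1 from cites(i,d)
round 1: derive flow(i,e) via R1 from cites(i,e)
round 1: derive flow(i,f) via R1 from cites(i,f)
round 1: derive flow(i,g) via R1 from cites(i,g)
round 1: derive flow(j,j) via R1 from cites(j,j)
round 1: derive flow(a,a) via R3 from cites(a,b), red(b,a)
round 1: derive flow(a,f) via R3 from cites(a,j), red(j,f)
round 1: derive flow(b,a) via R3 from cites(b,e), red(e,a)
round 1: derive flow(d,a) via R3 from cites(d,e), red(e,a)
round 1: derive flow(d,f) via R3 from cites(d,i), red(i,f)
round 1: derive flow(d,g) via R3 from cites(d,i), red(i,g)
round 1: derive flow(e,f) via R3 from cites(e,g), red(g,f)
round 1: derive flow(f,f) via R3 from cites(f,j), red(j,f)
round 1: derive flow(i,a) via R3 from cites(i,e), red(e,a)
round 1: derive flow(j,f) via R3 from cites(j,j), red(j,f)
round 2: derive flow(a,g) via R2 from flow(a,e), flow(e,g)
round 2: derive flow(b,b) via R2 from flow(b,a), flow(a,b)
round 2: derive flow(b,f) via R2 from flow(b,a), flow(a,f)
round 2: derive flow(b,g) via R2 from flow(b,e), flow(e,g)
round 2: derive flow(b,j) via R2 from flow(b,a), flow(a,j)
round 2: derive flow(d,b) via R2 from flow(d,a), flow(a,b)
round 2: derive flow(d,d) via R2 from flow(d,i), flow(i,d)
round 2: derive flow(d,j) via R2 from flow(d,a), flow(a,j)
round 2: derive flow(e,j) via R2 from flow(e,f), flow(f,j)
round 2: derive flow(g,j) via R2 from flow(g,f), flow(f,j)
round 2: derive flow(i,b) via R2 from flow(i,a), flow(a,b)
round 2: derive flow(i,i) via R2 from flow(i,d), flow(d,i)
round 2: derive flow(i,j) via R2 from flow(i,a), flow(a,j)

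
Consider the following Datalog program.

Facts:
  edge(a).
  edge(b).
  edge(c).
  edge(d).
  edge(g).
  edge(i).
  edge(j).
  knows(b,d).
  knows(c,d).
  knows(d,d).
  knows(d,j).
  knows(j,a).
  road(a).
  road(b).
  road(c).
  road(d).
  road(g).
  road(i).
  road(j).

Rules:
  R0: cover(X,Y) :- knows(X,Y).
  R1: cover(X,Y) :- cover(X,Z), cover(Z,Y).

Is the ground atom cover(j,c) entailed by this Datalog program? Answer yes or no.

round 1: derive cover(b,d) via R0 from knows(b,d)
round 1: derive cover(c,d) via R0 from knows(c,d)
round 1: derive cover(d,d) via R0 from knows(d,d)
round 1: derive cover(d,j) via R0 from knows(d,j)
round 1: derive cover(j,a) via R0 from knows(j,a)
round 2: derive cover(b,j) via R1 from cover(b,d), cover(d,j)
round 2: derive cover(c,j) via R1 from cover(c,d), cover(d,j)
round 2: derive cover(d,a) via R1 from cover(d,j), cover(j,a)
round 3: derive cover(b,a) via R1 from cover(b,d), cover(d,a)
round 3: derive cover(c,a) via R1 from cover(c,d), cover(d,a)

no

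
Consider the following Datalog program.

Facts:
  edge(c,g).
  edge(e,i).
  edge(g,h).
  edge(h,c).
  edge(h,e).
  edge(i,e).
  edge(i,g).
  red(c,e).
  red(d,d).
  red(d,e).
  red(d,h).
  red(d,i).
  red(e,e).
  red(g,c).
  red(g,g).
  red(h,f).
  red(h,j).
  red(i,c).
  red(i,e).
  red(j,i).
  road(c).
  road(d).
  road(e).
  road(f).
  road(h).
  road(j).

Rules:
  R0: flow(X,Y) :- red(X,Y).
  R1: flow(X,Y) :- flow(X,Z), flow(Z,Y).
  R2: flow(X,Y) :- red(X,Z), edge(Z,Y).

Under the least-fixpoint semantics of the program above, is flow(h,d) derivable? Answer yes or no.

round 1: derive flow(c,e) via R0 from red(c,e)
round 1: derive flow(d,d) via R0 from red(d,d)
round 1: derive flow(d,e) via R0 from red(d,e)
round 1: derive flow(d,h) via R0 from red(d,h)
round 1: derive flow(d,i) via R0 from red(d,i)
round 1: derive flow(e,e) via R0 from red(e,e)
round 1: derive flow(g,c) via R0 from red(g,c)
round 1: derive flow(g,g) via R0 from red(g,g)
round 1: derive flow(h,f) via R0 from red(h,f)
round 1: derive flow(h,j) via R0 from red(h,j)
round 1: derive flow(i,c) via R0 from red(i,c)
round 1: derive flow(i,e) via R0 from red(i,e)
round 1: derive flow(j,i) via R0 from red(j,i)
round 1: derive flow(c,i) via R2 from red(c,e), edge(e,i)
round 1: derive flow(d,c) via R2 from red(d,h), edge(h,c)
round 1: derive flow(d,g) via R2 from red(d,i), edge(i,g)
round 1: derive flow(e,i) via R2 from red(e,e), edge(e,i)
round 1: derive flow(g,h) via R2 from red(g,g), edge(g,h)
round 1: derive flow(i,g) via R2 from red(i,c), edge(c,g)
round 1: derive flow(i,i) via R2 from red(i,e), edge(e,i)
round 1: derive flow(j,e) via R2 from red(j,i), edge(i,e)
round 1: derive flow(j,g) via R2 from red(j,i), edge(i,g)
round 2: derive flow(c,c) via R1 from flow(c,i), flow(i,c)
round 2: derive flow(c,g) via R1 from flow(c,i), flow(i,g)
round 2: derive flow(d,f) via R1 from flow(d,h), flow(h,f)
round 2: derive flow(d,j) via R1 from flow(d,h), flow(h,j)
round 2: derive flow(e,c) via R1 from flow(e,i), flow(i,c)
round 2: derive flow(e,g) via R1 from flow(e,i), flow(i,g)
round 2: derive flow(g,e) via R1 from flow(g,c), flow(c,e)
round 2: derive flow(g,f) via R1 from flow(g,h), flow(h,f)
round 2: derive flow(g,i) via R1 from flow(g,c), flow(c,i)
round 2: derive flow(g,j) via R1 from flow(g,h), flow(h,j)
round 2: derive flow(h,e) via R1 from flow(h,j), flow(j,e)
round 2: derive flow(h,g) via R1 from flow(h,j), flow(j,g)
round 2: derive flow(h,i) via R1 from flow(h,j), flow(j,i)
round 2: derive flow(i,h) via R1 from flow(i,g), flow(g,h)
round 2: derive flow(j,c) via R1 from flow(j,g), flow(g,c)
round 2: derive flow(j,h) via R1 from flow(j,g), flow(g,h)
round 3: derive flow(c,f) via R1 from flow(c,g), flow(g,f)
round 3: derive flow(c,h) via R1 from flow(c,g), flow(g,h)
round 3: derive flow(c,j) via R1 from flow(c,g), flow(g,j)
round 3: derive flow(e,f) via R1 from flow(e,g), flow(g,f)
round 3: derive flow(e,h) via R1 from flow(e,g), flow(g,h)
round 3: derive flow(e,j) via R1 from flow(e,g), flow(g,j)
round 3: derive flow(h,c) via R1 from flow(h,e), flow(e,c)
round 3: derive flow(h,h) via R1 from flow(h,g), flow(g,h)
round 3: derive flow(i,f) via R1 from flow(i,g), flow(g,f)
round 3: derive flow(i,j) via R1 from flow(i,g), flow(g,j)
round 3: derive flow(j,f) via R1 from flow(j,g), flow(g,f)
round 3: derive flow(j,j) via R1 from flow(j,g), flow(g,j)

no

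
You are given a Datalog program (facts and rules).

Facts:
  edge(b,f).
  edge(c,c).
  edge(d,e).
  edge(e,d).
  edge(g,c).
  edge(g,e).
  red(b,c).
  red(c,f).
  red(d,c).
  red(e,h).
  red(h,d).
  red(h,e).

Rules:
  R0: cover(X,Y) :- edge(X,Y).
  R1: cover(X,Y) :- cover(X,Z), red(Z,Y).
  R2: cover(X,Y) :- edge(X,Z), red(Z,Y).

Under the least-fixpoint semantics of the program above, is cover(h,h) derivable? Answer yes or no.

no

round 1: derive cover(b,f) via R0 from edge(b,f)
round 1: derive cover(c,c) via R0 from edge(c,c)
round 1: derive cover(d,e) via R0 from edge(d,e)
round 1: derive cover(e,d) via R0 from edge(e,d)
round 1: derive cover(g,c) via R0 from edge(g,c)
round 1: derive cover(g,e) via R0 from edge(g,e)
round 1: derive cover(c,f) via R2 from edge(c,c), red(c,f)
round 1: derive cover(d,h) via R2 from edge(d,e), red(e,h)
round 1: derive cover(e,c) via R2 from edge(e,d), red(d,c)
round 1: derive cover(g,f) via R2 from edge(g,c), red(c,f)
round 1: derive cover(g,h) via R2 from edge(g,e), red(e,h)
round 2: derive cover(d,d) via R1 from cover(d,h), red(h,d)
round 2: derive cover(e,f) via R1 from cover(e,c), red(c,f)
round 2: derive cover(g,d) via R1 from cover(g,h), red(h,d)
round 3: derive cover(d,c) via R1 from cover(d,d), red(d,c)
round 4: derive cover(d,f) via R1 from cover(d,c), red(c,f)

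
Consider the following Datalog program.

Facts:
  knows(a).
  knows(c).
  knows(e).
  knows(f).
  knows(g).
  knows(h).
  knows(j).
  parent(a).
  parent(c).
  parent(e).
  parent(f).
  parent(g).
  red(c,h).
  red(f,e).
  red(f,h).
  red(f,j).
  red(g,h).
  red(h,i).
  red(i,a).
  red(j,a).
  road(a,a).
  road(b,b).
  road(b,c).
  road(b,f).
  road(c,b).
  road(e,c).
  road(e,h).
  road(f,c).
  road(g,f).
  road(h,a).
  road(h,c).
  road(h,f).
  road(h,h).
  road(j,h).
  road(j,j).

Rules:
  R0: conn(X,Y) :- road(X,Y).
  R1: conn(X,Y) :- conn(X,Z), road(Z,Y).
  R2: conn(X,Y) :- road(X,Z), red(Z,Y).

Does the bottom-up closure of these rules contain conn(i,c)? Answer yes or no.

no

round 1: derive conn(a,a) via R0 from road(a,a)
round 1: derive conn(b,b) via R0 from road(b,b)
round 1: derive conn(b,c) via R0 from road(b,c)
round 1: derive conn(b,f) via R0 from road(b,f)
round 1: derive conn(c,b) via R0 from road(c,b)
round 1: derive conn(e,c) via R0 from road(e,c)
round 1: derive conn(e,h) via R0 from road(e,h)
round 1: derive conn(f,c) via R0 from road(f,c)
round 1: derive conn(g,f) via R0 from road(g,f)
round 1: derive conn(h,a) via R0 from road(h,a)
round 1: derive conn(h,c) via R0 from road(h,c)
round 1: derive conn(h,f) via R0 from road(h,f)
round 1: derive conn(h,h) via R0 from road(h,h)
round 1: derive conn(j,h) via R0 from road(j,h)
round 1: derive conn(j,j) via R0 from road(j,j)
round 1: derive conn(b,e) via R2 from road(b,f), red(f,e)
round 1: derive conn(b,h) via R2 from road(b,c), red(c,h)
round 1: derive conn(b,j) via R2 from road(b,f), red(f,j)
round 1: derive conn(e,i) via R2 from road(e,h), red(h,i)
round 1: derive conn(f,h) via R2 from road(f,c), red(c,h)
round 1: derive conn(g,e) via R2 from road(g,f), red(f,e)
round 1: derive conn(g,h) via R2 from road(g,f), red(f,h)
round 1: derive conn(g,j) via R2 from road(g,f), red(f,j)
round 1: derive conn(h,e) via R2 from road(h,f), red(f,e)
round 1: derive conn(h,i) via R2 from road(h,h), red(h,i)
round 1: derive conn(h,j) via R2 from road(h,f), red(f,j)
round 1: derive conn(j,a) via R2 from road(j,j), red(j,a)
round 1: derive conn(j,i) via R2 from road(j,h), red(h,i)
round 2: derive conn(b,a) via R1 from conn(b,h), road(h,a)
round 2: derive conn(c,c) via R1 from conn(c,b), road(b,c)
round 2: derive conn(c,f) via R1 from conn(c,b), road(b,f)
round 2: derive conn(e,a) via R1 from conn(e,h), road(h,a)
round 2: derive conn(e,b) via R1 from conn(e,c), road(c,b)
round 2: derive conn(e,f) via R1 from conn(e,h), road(h,f)
round 2: derive conn(f,a) via R1 from conn(f,h), road(h,a)
round 2: derive conn(f,b) via R1 from conn(f,c), road(c,b)
round 2: derive conn(f,f) via R1 from conn(f,h), road(h,f)
round 2: derive conn(g,a) via R1 from conn(g,h), road(h,a)
round 2: derive conn(g,c) via R1 from conn(g,e), road(e,c)
round 2: derive conn(h,b) via R1 from conn(h,c), road(c,b)
round 2: derive conn(j,c) via R1 from conn(j,h), road(h,c)
round 2: derive conn(j,f) via R1 from conn(j,h), road(h,f)
round 3: derive conn(g,b) via R1 from conn(g,c), road(c,b)
round 3: derive conn(j,b) via R1 from conn(j,c), road(c,b)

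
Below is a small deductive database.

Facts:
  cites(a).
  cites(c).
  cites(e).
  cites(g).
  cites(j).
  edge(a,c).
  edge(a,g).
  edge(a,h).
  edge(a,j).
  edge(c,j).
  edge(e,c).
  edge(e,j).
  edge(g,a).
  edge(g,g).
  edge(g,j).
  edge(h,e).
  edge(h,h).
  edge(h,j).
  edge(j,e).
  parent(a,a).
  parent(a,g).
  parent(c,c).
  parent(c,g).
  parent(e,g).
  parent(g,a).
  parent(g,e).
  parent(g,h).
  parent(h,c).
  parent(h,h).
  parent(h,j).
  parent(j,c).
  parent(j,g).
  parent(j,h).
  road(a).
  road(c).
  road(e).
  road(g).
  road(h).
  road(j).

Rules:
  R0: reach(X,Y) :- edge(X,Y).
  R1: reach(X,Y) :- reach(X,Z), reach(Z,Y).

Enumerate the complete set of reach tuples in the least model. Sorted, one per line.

reach(a,a)
reach(a,c)
reach(a,e)
reach(a,g)
reach(a,h)
reach(a,j)
reach(c,c)
reach(c,e)
reach(c,j)
reach(e,c)
reach(e,e)
reach(e,j)
reach(g,a)
reach(g,c)
reach(g,e)
reach(g,g)
reach(g,h)
reach(g,j)
reach(h,c)
reach(h,e)
reach(h,h)
reach(h,j)
reach(j,c)
reach(j,e)
reach(j,j)

round 1: derive reach(a,c) via R0 from edge(a,c)
round 1: derive reach(a,g) via R0 from edge(a,g)
round 1: derive reach(a,h) via R0 from edge(a,h)
round 1: derive reach(a,j) via R0 from edge(a,j)
round 1: derive reach(c,j) via R0 from edge(c,j)
round 1: derive reach(e,c) via R0 from edge(e,c)
round 1: derive reach(e,j) via R0 from edge(e,j)
round 1: derive reach(g,a) via R0 from edge(g,a)
round 1: derive reach(g,g) via R0 from edge(g,g)
round 1: derive reach(g,j) via R0 from edge(g,j)
round 1: derive reach(h,e) via R0 from edge(h,e)
round 1: derive reach(h,h) via R0 from edge(h,h)
round 1: derive reach(h,j) via R0 from edge(h,j)
round 1: derive reach(j,e) via R0 from edge(j,e)
round 2: derive reach(a,a) via R1 from reach(a,g), reach(g,a)
round 2: derive reach(a,e) via R1 from reach(a,h), reach(h,e)
round 2: derive reach(c,e) via R1 from reach(c,j), reach(j,e)
round 2: derive reach(e,e) via R1 from reach(e,j), reach(j,e)
round 2: derive reach(g,c) via R1 from reach(g,a), reach(a,c)
round 2: derive reach(g,e) via R1 from reach(g,j), reach(j,e)
round 2: derive reach(g,h) via R1 from reach(g,a), reach(a,h)
round 2: derive reach(h,c) via R1 from reach(h,e), reach(e,c)
round 2: derive reach(j,c) via R1 from reach(j,e), reach(e,c)
round 2: derive reach(j,j) via R1 from reach(j,e), reach(e,j)
round 3: derive reach(c,c) via R1 from reach(c,e), reach(e,c)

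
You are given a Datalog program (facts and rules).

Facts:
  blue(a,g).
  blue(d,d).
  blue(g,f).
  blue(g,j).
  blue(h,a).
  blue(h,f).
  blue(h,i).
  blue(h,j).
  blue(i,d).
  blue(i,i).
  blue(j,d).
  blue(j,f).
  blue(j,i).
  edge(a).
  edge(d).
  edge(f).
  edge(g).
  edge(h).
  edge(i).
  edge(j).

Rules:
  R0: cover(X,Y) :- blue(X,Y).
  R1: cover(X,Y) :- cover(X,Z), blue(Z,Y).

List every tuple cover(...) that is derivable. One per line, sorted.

round 1: derive cover(a,g) via R0 from blue(a,g)
round 1: derive cover(d,d) via R0 from blue(d,d)
round 1: derive cover(g,f) via R0 from blue(g,f)
round 1: derive cover(g,j) via R0 from blue(g,j)
round 1: derive cover(h,a) via R0 from blue(h,a)
round 1: derive cover(h,f) via R0 from blue(h,f)
round 1: derive cover(h,i) via R0 from blue(h,i)
round 1: derive cover(h,j) via R0 from blue(h,j)
round 1: derive cover(i,d) via R0 from blue(i,d)
round 1: derive cover(i,i) via R0 from blue(i,i)
round 1: derive cover(j,d) via R0 from blue(j,d)
round 1: derive cover(j,f) via R0 from blue(j,f)
round 1: derive cover(j,i) via R0 from blue(j,i)
round 2: derive cover(a,f) via R1 from cover(a,g), blue(g,f)
round 2: derive cover(a,j) via R1 from cover(a,g), blue(g,j)
round 2: derive cover(g,d) via R1 from cover(g,j), blue(j,d)
round 2: derive cover(g,i) via R1 from cover(g,j), blue(j,i)
round 2: derive cover(h,d) via R1 from cover(h,i), blue(i,d)
round 2: derive cover(h,g) via R1 from cover(h,a), blue(a,g)
round 3: derive cover(a,d) via R1 from cover(a,j), blue(j,d)
round 3: derive cover(a,i) via R1 from cover(a,j), blue(j,i)

cover(a,d)
cover(a,f)
cover(a,g)
cover(a,i)
cover(a,j)
cover(d,d)
cover(g,d)
cover(g,f)
cover(g,i)
cover(g,j)
cover(h,a)
cover(h,d)
cover(h,f)
cover(h,g)
cover(h,i)
cover(h,j)
cover(i,d)
cover(i,i)
cover(j,d)
cover(j,f)
cover(j,i)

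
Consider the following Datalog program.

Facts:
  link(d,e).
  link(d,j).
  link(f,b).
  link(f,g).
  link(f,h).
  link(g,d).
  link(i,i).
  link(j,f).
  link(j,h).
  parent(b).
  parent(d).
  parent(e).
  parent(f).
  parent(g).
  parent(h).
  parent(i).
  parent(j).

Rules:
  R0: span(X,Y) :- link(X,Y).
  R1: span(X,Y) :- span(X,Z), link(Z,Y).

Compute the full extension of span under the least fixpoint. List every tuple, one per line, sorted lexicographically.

span(d,b)
span(d,d)
span(d,e)
span(d,f)
span(d,g)
span(d,h)
span(d,j)
span(f,b)
span(f,d)
span(f,e)
span(f,f)
span(f,g)
span(f,h)
span(f,j)
span(g,b)
span(g,d)
span(g,e)
span(g,f)
span(g,g)
span(g,h)
span(g,j)
span(i,i)
span(j,b)
span(j,d)
span(j,e)
span(j,f)
span(j,g)
span(j,h)
span(j,j)

round 1: derive span(d,e) via R0 from link(d,e)
round 1: derive span(d,j) via R0 from link(d,j)
round 1: derive span(f,b) via R0 from link(f,b)
round 1: derive span(f,g) via R0 from link(f,g)
round 1: derive span(f,h) via R0 from link(f,h)
round 1: derive span(g,d) via R0 from link(g,d)
round 1: derive span(i,i) via R0 from link(i,i)
round 1: derive span(j,f) via R0 from link(j,f)
round 1: derive span(j,h) via R0 from link(j,h)
round 2: derive span(d,f) via R1 from span(d,j), link(j,f)
round 2: derive span(d,h) via R1 from span(d,j), link(j,h)
round 2: derive span(f,d) via R1 from span(f,g), link(g,d)
round 2: derive span(g,e) via R1 from span(g,d), link(d,e)
round 2: derive span(g,j) via R1 from span(g,d), link(d,j)
round 2: derive span(j,b) via R1 from span(j,f), link(f,b)
round 2: derive span(j,g) via R1 from span(j,f), link(f,g)
round 3: derive span(d,b) via R1 from span(d,f), link(f,b)
round 3: derive span(d,g) via R1 from span(d,f), link(f,g)
round 3: derive span(f,e) via R1 from span(f,d), link(d,e)
round 3: derive span(f,j) via R1 from span(f,d), link(d,j)
round 3: derive span(g,f) via R1 from span(g,j), link(j,f)
round 3: derive span(g,h) via R1 from span(g,j), link(j,h)
round 3: derive span(j,d) via R1 from span(j,g), link(g,d)
round 4: derive span(d,d) via R1 from span(d,g), link(g,d)
round 4: derive span(f,f) via R1 from span(f,j), link(j,f)
round 4: derive span(g,b) via R1 from span(g,f), link(f,b)
round 4: derive span(g,g) via R1 from span(g,f), link(f,g)
round 4: derive span(j,e) via R1 from span(j,d), link(d,e)
round 4: derive span(j,j) via R1 from span(j,d), link(d,j)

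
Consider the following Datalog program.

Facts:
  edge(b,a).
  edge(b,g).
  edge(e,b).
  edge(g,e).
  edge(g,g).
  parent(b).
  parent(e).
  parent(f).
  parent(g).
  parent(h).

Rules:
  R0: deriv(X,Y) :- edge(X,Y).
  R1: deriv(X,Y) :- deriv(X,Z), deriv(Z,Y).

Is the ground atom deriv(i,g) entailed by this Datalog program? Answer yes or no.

round 1: derive deriv(b,a) via R0 from edge(b,a)
round 1: derive deriv(b,g) via R0 from edge(b,g)
round 1: derive deriv(e,b) via R0 from edge(e,b)
round 1: derive deriv(g,e) via R0 from edge(g,e)
round 1: derive deriv(g,g) via R0 from edge(g,g)
round 2: derive deriv(b,e) via R1 from deriv(b,g), deriv(g,e)
round 2: derive deriv(e,a) via R1 from deriv(e,b), deriv(b,a)
round 2: derive deriv(e,g) via R1 from deriv(e,b), deriv(b,g)
round 2: derive deriv(g,b) via R1 from deriv(g,e), deriv(e,b)
round 3: derive deriv(b,b) via R1 from deriv(b,e), deriv(e,b)
round 3: derive deriv(e,e) via R1 from deriv(e,b), deriv(b,e)
round 3: derive deriv(g,a) via R1 from deriv(g,b), deriv(b,a)

no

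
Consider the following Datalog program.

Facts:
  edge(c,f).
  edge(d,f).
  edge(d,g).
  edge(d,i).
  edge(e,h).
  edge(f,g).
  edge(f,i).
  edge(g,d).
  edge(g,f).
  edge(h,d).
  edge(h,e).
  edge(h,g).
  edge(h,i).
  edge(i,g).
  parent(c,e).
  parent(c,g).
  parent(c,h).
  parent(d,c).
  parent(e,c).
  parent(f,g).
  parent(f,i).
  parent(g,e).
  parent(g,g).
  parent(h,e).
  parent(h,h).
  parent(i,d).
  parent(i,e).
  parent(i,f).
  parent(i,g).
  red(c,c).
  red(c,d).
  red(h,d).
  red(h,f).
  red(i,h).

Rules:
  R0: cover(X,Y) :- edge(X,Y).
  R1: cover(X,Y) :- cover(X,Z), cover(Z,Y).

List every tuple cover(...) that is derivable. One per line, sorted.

cover(c,d)
cover(c,f)
cover(c,g)
cover(c,i)
cover(d,d)
cover(d,f)
cover(d,g)
cover(d,i)
cover(e,d)
cover(e,e)
cover(e,f)
cover(e,g)
cover(e,h)
cover(e,i)
cover(f,d)
cover(f,f)
cover(f,g)
cover(f,i)
cover(g,d)
cover(g,f)
cover(g,g)
cover(g,i)
cover(h,d)
cover(h,e)
cover(h,f)
cover(h,g)
cover(h,h)
cover(h,i)
cover(i,d)
cover(i,f)
cover(i,g)
cover(i,i)

round 1: derive cover(c,f) via R0 from edge(c,f)
round 1: derive cover(d,f) via R0 from edge(d,f)
round 1: derive cover(d,g) via R0 from edge(d,g)
round 1: derive cover(d,i) via R0 from edge(d,i)
round 1: derive cover(e,h) via R0 from edge(e,h)
round 1: derive cover(f,g) via R0 from edge(f,g)
round 1: derive cover(f,i) via R0 from edge(f,i)
round 1: derive cover(g,d) via R0 from edge(g,d)
round 1: derive cover(g,f) via R0 from edge(g,f)
round 1: derive cover(h,d) via R0 from edge(h,d)
round 1: derive cover(h,e) via R0 from edge(h,e)
round 1: derive cover(h,g) via R0 from edge(h,g)
round 1: derive cover(h,i) via R0 from edge(h,i)
round 1: derive cover(i,g) via R0 from edge(i,g)
round 2: derive cover(c,g) via R1 from cover(c,f), cover(f,g)
round 2: derive cover(c,i) via R1 from cover(c,f), cover(f,i)
round 2: derive cover(d,d) via R1 from cover(d,g), cover(g,d)
round 2: derive cover(e,d) via R1 from cover(e,h), cover(h,d)
round 2: derive cover(e,e) via R1 from cover(e,h), cover(h,e)
round 2: derive cover(e,g) via R1 from cover(e,h), cover(h,g)
round 2: derive cover(e,i) via R1 from cover(e,h), cover(h,i)
round 2: derive cover(f,d) via R1 from cover(f,g), cover(g,d)
round 2: derive cover(f,f) via R1 from cover(f,g), cover(g,f)
round 2: derive cover(g,g) via R1 from cover(g,d), cover(d,g)
round 2: derive cover(g,i) via R1 from cover(g,d), cover(d,i)
round 2: derive cover(h,f) via R1 from cover(h,d), cover(d,f)
round 2: derive cover(h,h) via R1 from cover(h,e), cover(e,h)
round 2: derive cover(i,d) via R1 from cover(i,g), cover(g,d)
round 2: derive cover(i,f) via R1 from cover(i,g), cover(g,f)
round 3: derive cover(c,d) via R1 from cover(c,f), cover(f,d)
round 3: derive cover(e,f) via R1 from cover(e,d), cover(d,f)
round 3: derive cover(i,i) via R1 from cover(i,d), cover(d,i)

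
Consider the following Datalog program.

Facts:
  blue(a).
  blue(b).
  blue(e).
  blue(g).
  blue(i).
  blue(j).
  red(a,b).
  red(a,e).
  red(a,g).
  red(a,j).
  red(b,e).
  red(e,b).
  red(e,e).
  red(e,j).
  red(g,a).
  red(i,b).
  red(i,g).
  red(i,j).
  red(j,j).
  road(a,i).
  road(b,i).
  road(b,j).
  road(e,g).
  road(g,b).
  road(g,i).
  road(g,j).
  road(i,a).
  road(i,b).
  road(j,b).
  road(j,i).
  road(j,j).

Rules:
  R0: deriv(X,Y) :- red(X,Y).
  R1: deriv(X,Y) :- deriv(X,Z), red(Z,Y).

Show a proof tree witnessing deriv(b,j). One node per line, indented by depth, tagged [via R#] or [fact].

deriv(b,j)  [via R1]
  deriv(b,e)  [via R0]
    red(b,e)  [fact]
  red(e,j)  [fact]

round 1: derive deriv(a,b) via R0 from red(a,b)
round 1: derive deriv(a,e) via R0 from red(a,e)
round 1: derive deriv(a,g) via R0 from red(a,g)
round 1: derive deriv(a,j) via R0 from red(a,j)
round 1: derive deriv(b,e) via R0 from red(b,e)
round 1: derive deriv(e,b) via R0 from red(e,b)
round 1: derive deriv(e,e) via R0 from red(e,e)
round 1: derive deriv(e,j) via R0 from red(e,j)
round 1: derive deriv(g,a) via R0 from red(g,a)
round 1: derive deriv(i,b) via R0 from red(i,b)
round 1: derive deriv(i,g) via R0 from red(i,g)
round 1: derive deriv(i,j) via R0 from red(i,j)
round 1: derive deriv(j,j) via R0 from red(j,j)
round 2: derive deriv(a,a) via R1 from deriv(a,g), red(g,a)
round 2: derive deriv(b,b) via R1 from deriv(b,e), red(e,b)
round 2: derive deriv(b,j) via R1 from deriv(b,e), red(e,j)
round 2: derive deriv(g,b) via R1 from deriv(g,a), red(a,b)
round 2: derive deriv(g,e) via R1 from deriv(g,a), red(a,e)
round 2: derive deriv(g,g) via R1 from deriv(g,a), red(a,g)
round 2: derive deriv(g,j) via R1 from deriv(g,a), red(a,j)
round 2: derive deriv(i,a) via R1 from deriv(i,g), red(g,a)
round 2: derive deriv(i,e) via R1 from deriv(i,b), red(b,e)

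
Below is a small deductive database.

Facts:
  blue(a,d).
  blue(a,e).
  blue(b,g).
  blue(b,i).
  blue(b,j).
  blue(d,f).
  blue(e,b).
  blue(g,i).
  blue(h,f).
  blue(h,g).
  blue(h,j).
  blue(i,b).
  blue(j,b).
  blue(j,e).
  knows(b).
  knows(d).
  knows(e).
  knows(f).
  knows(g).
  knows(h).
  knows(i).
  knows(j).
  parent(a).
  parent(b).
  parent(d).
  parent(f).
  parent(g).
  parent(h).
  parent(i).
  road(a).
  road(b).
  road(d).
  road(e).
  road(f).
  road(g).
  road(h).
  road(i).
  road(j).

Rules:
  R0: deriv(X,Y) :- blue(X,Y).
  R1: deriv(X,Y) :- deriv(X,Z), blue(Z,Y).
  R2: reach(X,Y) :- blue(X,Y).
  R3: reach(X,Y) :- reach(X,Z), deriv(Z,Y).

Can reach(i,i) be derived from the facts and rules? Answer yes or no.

yes

round 1: derive deriv(a,d) via R0 from blue(a,d)
round 1: derive deriv(a,e) via R0 from blue(a,e)
round 1: derive deriv(b,g) via R0 from blue(b,g)
round 1: derive deriv(b,i) via R0 from blue(b,i)
round 1: derive deriv(b,j) via R0 from blue(b,j)
round 1: derive deriv(d,f) via R0 from blue(d,f)
round 1: derive deriv(e,b) via R0 from blue(e,b)
round 1: derive deriv(g,i) via R0 from blue(g,i)
round 1: derive deriv(h,f) via R0 from blue(h,f)
round 1: derive deriv(h,g) via R0 from blue(h,g)
round 1: derive deriv(h,j) via R0 from blue(h,j)
round 1: derive deriv(i,b) via R0 from blue(i,b)
round 1: derive deriv(j,b) via R0 from blue(j,b)
round 1: derive deriv(j,e) via R0 from blue(j,e)
round 1: derive reach(a,d) via R2 from blue(a,d)
round 1: derive reach(a,e) via R2 from blue(a,e)
round 1: derive reach(b,g) via R2 from blue(b,g)
round 1: derive reach(b,i) via R2 from blue(b,i)
round 1: derive reach(b,j) via R2 from blue(b,j)
round 1: derive reach(d,f) via R2 from blue(d,f)
round 1: derive reach(e,b) via R2 from blue(e,b)
round 1: derive reach(g,i) via R2 from blue(g,i)
round 1: derive reach(h,f) via R2 from blue(h,f)
round 1: derive reach(h,g) via R2 from blue(h,g)
round 1: derive reach(h,j) via R2 from blue(h,j)
round 1: derive reach(i,b) via R2 from blue(i,b)
round 1: derive reach(j,b) via R2 from blue(j,b)
round 1: derive reach(j,e) via R2 from blue(j,e)
round 2: derive deriv(a,b) via R1 from deriv(a,e), blue(e,b)
round 2: derive deriv(a,f) via R1 from deriv(a,d), blue(d,f)
round 2: derive deriv(b,b) via R1 from deriv(b,i), blue(i,b)
round 2: derive deriv(b,e) via R1 from deriv(b,j), blue(j,e)
round 2: derive deriv(e,g) via R1 from deriv(e,b), blue(b,g)
round 2: derive deriv(e,i) via R1 from deriv(e,b), blue(b,i)
round 2: derive deriv(e,j) via R1 from deriv(e,b), blue(b,j)
round 2: derive deriv(g,b) via R1 from deriv(g,i), blue(i,b)
round 2: derive deriv(h,b) via R1 from deriv(h,j), blue(j,b)
round 2: derive deriv(h,e) via R1 from deriv(h,j), blue(j,e)
round 2: derive deriv(h,i) via R1 from deriv(h,g), blue(g,i)
round 2: derive deriv(i,g) via R1 from deriv(i,b), blue(b,g)
round 2: derive deriv(i,i) via R1 from deriv(i,b), blue(b,i)
round 2: derive deriv(i,j) via R1 from deriv(i,b), blue(b,j)
round 2: derive deriv(j,g) via R1 from deriv(j,b), blue(b,g)
round 2: derive deriv(j,i) via R1 from deriv(j,b), blue(b,i)
round 2: derive deriv(j,j) via R1 from deriv(j,b), blue(b,j)
round 2: derive reach(a,b) via R3 from reach(a,e), deriv(e,b)
round 2: derive reach(a,f) via R3 from reach(a,d), deriv(d,f)
round 2: derive reach(b,b) via R3 from reach(b,i), deriv(i,b)
round 2: derive reach(b,e) via R3 from reach(b,j), deriv(j,e)
round 2: derive reach(e,g) via R3 from reach(e,b), deriv(b,g)
round 2: derive reach(e,i) via R3 from reach(e,b), deriv(b,i)
round 2: derive reach(e,j) via R3 from reach(e,b), deriv(b,j)
round 2: derive reach(g,b) via R3 from reach(g,i), deriv(i,b)
round 2: derive reach(h,b) via R3 from reach(h,j), deriv(j,b)
round 2: derive reach(h,e) via R3 from reach(h,j), deriv(j,e)
round 2: derive reach(h,i) via R3 from reach(h,g), deriv(g,i)
round 2: derive reach(i,g) via R3 from reach(i,b), deriv(b,g)
round 2: derive reach(i,i) via R3 from reach(i,b), deriv(b,i)
round 2: derive reach(i,j) via R3 from reach(i,b), deriv(b,j)
round 2: derive reach(j,g) via R3 from reach(j,b), deriv(b,g)
round 2: derive reach(j,i) via R3 from reach(j,b), deriv(b,i)
round 2: derive reach(j,j) via R3 from reach(j,b), deriv(b,j)
round 3: derive deriv(a,g) via R1 from deriv(a,b), blue(b,g)
round 3: derive deriv(a,i) via R1 from deriv(a,b), blue(b,i)
round 3: derive deriv(a,j) via R1 from deriv(a,b), blue(b,j)
round 3: derive deriv(e,e) via R1 from deriv(e,j), blue(j,e)
round 3: derive deriv(g,g) via R1 from deriv(g,b), blue(b,g)
round 3: derive deriv(g,j) via R1 from deriv(g,b), blue(b,j)
round 3: derive deriv(i,e) via R1 from deriv(i,j), blue(j,e)
round 3: derive reach(a,g) via R3 from reach(a,b), deriv(b,g)
round 3: derive reach(a,i) via R3 from reach(a,b), deriv(b,i)
round 3: derive reach(a,j) via R3 from reach(a,b), deriv(b,j)
round 3: derive reach(e,e) via R3 from reach(e,b), deriv(b,e)
round 3: derive reach(g,e) via R3 from reach(g,b), deriv(b,e)
round 3: derive reach(g,g) via R3 from reach(g,b), deriv(b,g)
round 3: derive reach(g,j) via R3 from reach(g,b), deriv(b,j)
round 3: derive reach(i,e) via R3 from reach(i,b), deriv(b,e)
round 4: derive deriv(g,e) via R1 from deriv(g,j), blue(j,e)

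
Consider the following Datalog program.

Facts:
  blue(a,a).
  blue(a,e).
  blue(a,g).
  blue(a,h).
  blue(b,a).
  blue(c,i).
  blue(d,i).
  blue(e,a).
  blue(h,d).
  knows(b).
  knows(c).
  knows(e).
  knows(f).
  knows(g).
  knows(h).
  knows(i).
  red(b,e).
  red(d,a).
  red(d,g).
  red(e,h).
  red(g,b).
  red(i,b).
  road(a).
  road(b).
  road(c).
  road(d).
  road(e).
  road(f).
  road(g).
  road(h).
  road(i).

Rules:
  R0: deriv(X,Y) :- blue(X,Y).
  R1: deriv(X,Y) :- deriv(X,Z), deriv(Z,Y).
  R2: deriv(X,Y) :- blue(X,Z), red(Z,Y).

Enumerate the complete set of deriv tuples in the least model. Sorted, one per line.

deriv(a,a)
deriv(a,b)
deriv(a,d)
deriv(a,e)
deriv(a,g)
deriv(a,h)
deriv(a,i)
deriv(b,a)
deriv(b,b)
deriv(b,d)
deriv(b,e)
deriv(b,g)
deriv(b,h)
deriv(b,i)
deriv(c,a)
deriv(c,b)
deriv(c,d)
deriv(c,e)
deriv(c,g)
deriv(c,h)
deriv(c,i)
deriv(d,a)
deriv(d,b)
deriv(d,d)
deriv(d,e)
deriv(d,g)
deriv(d,h)
deriv(d,i)
deriv(e,a)
deriv(e,b)
deriv(e,d)
deriv(e,e)
deriv(e,g)
deriv(e,h)
deriv(e,i)
deriv(h,a)
deriv(h,b)
deriv(h,d)
deriv(h,e)
deriv(h,g)
deriv(h,h)
deriv(h,i)

round 1: derive deriv(a,a) via R0 from blue(a,a)
round 1: derive deriv(a,e) via R0 from blue(a,e)
round 1: derive deriv(a,g) via R0 from blue(a,g)
round 1: derive deriv(a,h) via R0 from blue(a,h)
round 1: derive deriv(b,a) via R0 from blue(b,a)
round 1: derive deriv(c,i) via R0 from blue(c,i)
round 1: derive deriv(d,i) via R0 from blue(d,i)
round 1: derive deriv(e,a) via R0 from blue(e,a)
round 1: derive deriv(h,d) via R0 from blue(h,d)
round 1: derive deriv(a,b) via R2 from blue(a,g), red(g,b)
round 1: derive deriv(c,b) via R2 from blue(c,i), red(i,b)
round 1: derive deriv(d,b) via R2 from blue(d,i), red(i,b)
round 1: derive deriv(h,a) via R2 from blue(h,d), red(d,a)
round 1: derive deriv(h,g) via R2 from blue(h,d), red(d,g)
round 2: derive deriv(a,d) via R1 from deriv(a,h), deriv(h,d)
round 2: derive deriv(b,b) via R1 from deriv(b,a), deriv(a,b)
round 2: derive deriv(b,e) via R1 from deriv(b,a), deriv(a,e)
round 2: derive deriv(b,g) via R1 from deriv(b,a), deriv(a,g)
round 2: derive deriv(b,h) via R1 from deriv(b,a), deriv(a,h)
round 2: derive deriv(c,a) via R1 from deriv(c,b), deriv(b,a)
round 2: derive deriv(d,a) via R1 from deriv(d,b), deriv(b,a)
round 2: derive deriv(e,b) via R1 from deriv(e,a), deriv(a,b)
round 2: derive deriv(e,e) via R1 from deriv(e,a), deriv(a,e)
round 2: derive deriv(e,g) via R1 from deriv(e,a), deriv(a,g)
round 2: derive deriv(e,h) via R1 from deriv(e,a), deriv(a,h)
round 2: derive deriv(h,b) via R1 from deriv(h,a), deriv(a,b)
round 2: derive deriv(h,e) via R1 from deriv(h,a), deriv(a,e)
round 2: derive deriv(h,h) via R1 from deriv(h,a), deriv(a,h)
round 2: derive deriv(h,i) via R1 from deriv(h,d), deriv(d,i)
round 3: derive deriv(a,i) via R1 from deriv(a,d), deriv(d,i)
round 3: derive deriv(b,d) via R1 from deriv(b,a), deriv(a,d)
round 3: derive deriv(b,i) via R1 from deriv(b,h), deriv(h,i)
round 3: derive deriv(c,d) via R1 from deriv(c,a), deriv(a,d)
round 3: derive deriv(c,e) via R1 from deriv(c,a), deriv(a,e)
round 3: derive deriv(c,g) via R1 from deriv(c,a), deriv(a,g)
round 3: derive deriv(c,h) via R1 from deriv(c,a), deriv(a,h)
round 3: derive deriv(d,d) via R1 from deriv(d,a), deriv(a,d)
round 3: derive deriv(d,e) via R1 from deriv(d,a), deriv(a,e)
round 3: derive deriv(d,g) via R1 from deriv(d,a), deriv(a,g)
round 3: derive deriv(d,h) via R1 from deriv(d,a), deriv(a,h)
round 3: derive deriv(e,d) via R1 from deriv(e,a), deriv(a,d)
round 3: derive deriv(e,i) via R1 from deriv(e,h), deriv(h,i)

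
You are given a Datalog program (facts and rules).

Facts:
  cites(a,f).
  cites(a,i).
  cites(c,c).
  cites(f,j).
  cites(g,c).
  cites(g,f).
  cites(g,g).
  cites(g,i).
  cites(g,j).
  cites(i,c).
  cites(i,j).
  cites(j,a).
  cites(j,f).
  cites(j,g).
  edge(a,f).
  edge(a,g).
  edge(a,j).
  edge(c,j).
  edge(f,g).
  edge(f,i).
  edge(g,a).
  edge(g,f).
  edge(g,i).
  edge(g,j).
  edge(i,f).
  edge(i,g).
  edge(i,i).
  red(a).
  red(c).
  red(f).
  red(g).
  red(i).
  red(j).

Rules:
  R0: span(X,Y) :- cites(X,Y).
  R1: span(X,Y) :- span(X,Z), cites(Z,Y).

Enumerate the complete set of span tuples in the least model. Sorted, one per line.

round 1: derive span(a,f) via R0 from cites(a,f)
round 1: derive span(a,i) via R0 from cites(a,i)
round 1: derive span(c,c) via R0 from cites(c,c)
round 1: derive span(f,j) via R0 from cites(f,j)
round 1: derive span(g,c) via R0 from cites(g,c)
round 1: derive span(g,f) via R0 from cites(g,f)
round 1: derive span(g,g) via R0 from cites(g,g)
round 1: derive span(g,i) via R0 from cites(g,i)
round 1: derive span(g,j) via R0 from cites(g,j)
round 1: derive span(i,c) via R0 from cites(i,c)
round 1: derive span(i,j) via R0 from cites(i,j)
round 1: derive span(j,a) via R0 from cites(j,a)
round 1: derive span(j,f) via R0 from cites(j,f)
round 1: derive span(j,g) via R0 from cites(j,g)
round 2: derive span(a,c) via R1 from span(a,i), cites(i,c)
round 2: derive span(a,j) via R1 from span(a,f), cites(f,j)
round 2: derive span(f,a) via R1 from span(f,j), cites(j,a)
round 2: derive span(f,f) via R1 from span(f,j), cites(j,f)
round 2: derive span(f,g) via R1 from span(f,j), cites(j,g)
round 2: derive span(g,a) via R1 from span(g,j), cites(j,a)
round 2: derive span(i,a) via R1 from span(i,j), cites(j,a)
round 2: derive span(i,f) via R1 from span(i,j), cites(j,f)
round 2: derive span(i,g) via R1 from span(i,j), cites(j,g)
round 2: derive span(j,c) via R1 from span(j,g), cites(g,c)
round 2: derive span(j,i) via R1 from span(j,a), cites(a,i)
round 2: derive span(j,j) via R1 from span(j,f), cites(f,j)
round 3: derive span(a,a) via R1 from span(a,j), cites(j,a)
round 3: derive span(a,g) via R1 from span(a,j), cites(j,g)
round 3: derive span(f,c) via R1 from span(f,g), cites(g,c)
round 3: derive span(f,i) via R1 from span(f,a), cites(a,i)
round 3: derive span(i,i) via R1 from span(i,a), cites(a,i)

span(a,a)
span(a,c)
span(a,f)
span(a,g)
span(a,i)
span(a,j)
span(c,c)
span(f,a)
span(f,c)
span(f,f)
span(f,g)
span(f,i)
span(f,j)
span(g,a)
span(g,c)
span(g,f)
span(g,g)
span(g,i)
span(g,j)
span(i,a)
span(i,c)
span(i,f)
span(i,g)
span(i,i)
span(i,j)
span(j,a)
span(j,c)
span(j,f)
span(j,g)
span(j,i)
span(j,j)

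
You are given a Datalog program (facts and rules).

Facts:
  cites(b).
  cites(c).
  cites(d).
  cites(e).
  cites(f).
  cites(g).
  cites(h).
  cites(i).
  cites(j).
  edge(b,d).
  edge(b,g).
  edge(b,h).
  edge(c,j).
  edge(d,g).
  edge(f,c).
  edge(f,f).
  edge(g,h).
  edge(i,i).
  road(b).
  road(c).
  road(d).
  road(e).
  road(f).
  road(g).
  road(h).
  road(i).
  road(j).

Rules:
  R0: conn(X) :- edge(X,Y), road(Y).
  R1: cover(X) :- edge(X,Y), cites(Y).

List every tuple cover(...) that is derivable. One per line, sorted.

cover(b)
cover(c)
cover(d)
cover(f)
cover(g)
cover(i)

round 1: derive cover(b) via R1 from edge(b,d), cites(d)
round 1: derive cover(c) via R1 from edge(c,j), cites(j)
round 1: derive cover(d) via R1 from edge(d,g), cites(g)
round 1: derive cover(f) via R1 from edge(f,c), cites(c)
round 1: derive cover(g) via R1 from edge(g,h), cites(h)
round 1: derive cover(i) via R1 from edge(i,i), cites(i)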